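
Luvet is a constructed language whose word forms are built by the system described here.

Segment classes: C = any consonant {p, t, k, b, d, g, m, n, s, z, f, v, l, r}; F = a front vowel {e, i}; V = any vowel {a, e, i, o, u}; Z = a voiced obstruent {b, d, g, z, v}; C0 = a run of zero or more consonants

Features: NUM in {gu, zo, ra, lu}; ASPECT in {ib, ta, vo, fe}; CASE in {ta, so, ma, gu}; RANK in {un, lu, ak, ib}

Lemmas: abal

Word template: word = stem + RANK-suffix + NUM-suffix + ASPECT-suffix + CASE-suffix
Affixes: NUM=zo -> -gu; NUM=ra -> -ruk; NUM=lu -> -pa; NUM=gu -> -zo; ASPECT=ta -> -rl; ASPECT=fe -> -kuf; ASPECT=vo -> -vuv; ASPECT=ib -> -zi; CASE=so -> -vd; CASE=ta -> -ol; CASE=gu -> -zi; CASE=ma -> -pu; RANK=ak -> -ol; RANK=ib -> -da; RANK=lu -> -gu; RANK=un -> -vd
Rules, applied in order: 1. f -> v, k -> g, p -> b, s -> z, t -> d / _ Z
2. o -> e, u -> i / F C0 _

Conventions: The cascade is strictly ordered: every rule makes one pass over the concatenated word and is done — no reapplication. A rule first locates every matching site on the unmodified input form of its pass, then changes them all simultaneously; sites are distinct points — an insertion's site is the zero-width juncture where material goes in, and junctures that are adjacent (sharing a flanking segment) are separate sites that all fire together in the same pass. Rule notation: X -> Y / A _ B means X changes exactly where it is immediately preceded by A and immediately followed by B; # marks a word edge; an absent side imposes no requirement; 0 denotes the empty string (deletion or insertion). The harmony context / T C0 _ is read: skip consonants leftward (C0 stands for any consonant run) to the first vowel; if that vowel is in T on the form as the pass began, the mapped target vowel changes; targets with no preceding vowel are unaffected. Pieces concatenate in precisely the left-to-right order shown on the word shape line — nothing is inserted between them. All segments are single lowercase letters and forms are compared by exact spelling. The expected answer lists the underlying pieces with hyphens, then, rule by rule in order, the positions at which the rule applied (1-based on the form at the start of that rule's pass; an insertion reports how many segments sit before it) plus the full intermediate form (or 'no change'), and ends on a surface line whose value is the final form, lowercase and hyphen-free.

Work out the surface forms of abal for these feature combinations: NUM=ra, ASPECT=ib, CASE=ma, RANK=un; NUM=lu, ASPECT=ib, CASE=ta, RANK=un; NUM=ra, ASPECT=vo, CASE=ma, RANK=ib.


cell NUM=ra, ASPECT=ib, CASE=ma, RANK=un:
underlying: abal-vd-ruk-zi-pu
1. f -> v, k -> g, p -> b, s -> z, t -> d / _ Z: fires at position(s) 9: abalvdrugzipu
2. o -> e, u -> i / F C0 _: fires at position(s) 13: abalvdrugzipi
surface: abalvdrugzipi

cell NUM=lu, ASPECT=ib, CASE=ta, RANK=un:
underlying: abal-vd-pa-zi-ol
1. f -> v, k -> g, p -> b, s -> z, t -> d / _ Z: no change
2. o -> e, u -> i / F C0 _: fires at position(s) 11: abalvdpaziel
surface: abalvdpaziel

cell NUM=ra, ASPECT=vo, CASE=ma, RANK=ib:
underlying: abal-da-ruk-vuv-pu
1. f -> v, k -> g, p -> b, s -> z, t -> d / _ Z: fires at position(s) 9: abaldarugvuvpu
2. o -> e, u -> i / F C0 _: no change
surface: abaldarugvuvpu


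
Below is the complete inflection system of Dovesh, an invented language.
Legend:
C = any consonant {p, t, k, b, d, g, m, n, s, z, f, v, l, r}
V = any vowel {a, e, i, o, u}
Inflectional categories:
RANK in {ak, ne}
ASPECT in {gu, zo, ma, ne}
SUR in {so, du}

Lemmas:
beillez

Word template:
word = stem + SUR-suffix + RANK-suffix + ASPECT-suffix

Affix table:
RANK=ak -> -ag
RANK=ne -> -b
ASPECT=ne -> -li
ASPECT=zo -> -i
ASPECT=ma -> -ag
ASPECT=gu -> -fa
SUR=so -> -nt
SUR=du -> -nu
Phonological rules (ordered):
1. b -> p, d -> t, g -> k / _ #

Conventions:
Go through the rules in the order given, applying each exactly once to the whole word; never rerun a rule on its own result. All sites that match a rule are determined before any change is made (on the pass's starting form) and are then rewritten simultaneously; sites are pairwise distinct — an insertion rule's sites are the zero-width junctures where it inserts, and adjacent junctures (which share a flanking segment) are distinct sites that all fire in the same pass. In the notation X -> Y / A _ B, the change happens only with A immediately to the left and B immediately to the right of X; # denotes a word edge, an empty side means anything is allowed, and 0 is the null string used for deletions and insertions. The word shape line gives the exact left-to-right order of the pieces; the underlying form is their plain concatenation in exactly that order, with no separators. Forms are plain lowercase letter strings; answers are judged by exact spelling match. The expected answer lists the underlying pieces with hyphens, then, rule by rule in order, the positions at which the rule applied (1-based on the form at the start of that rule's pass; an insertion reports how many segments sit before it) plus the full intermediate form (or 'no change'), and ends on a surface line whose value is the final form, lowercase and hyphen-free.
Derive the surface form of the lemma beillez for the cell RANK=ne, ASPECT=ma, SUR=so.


underlying: beillez-nt-b-ag
1. b -> p, d -> t, g -> k / _ #: fires at position(s) 12: beillezntbak
surface: beillezntbak


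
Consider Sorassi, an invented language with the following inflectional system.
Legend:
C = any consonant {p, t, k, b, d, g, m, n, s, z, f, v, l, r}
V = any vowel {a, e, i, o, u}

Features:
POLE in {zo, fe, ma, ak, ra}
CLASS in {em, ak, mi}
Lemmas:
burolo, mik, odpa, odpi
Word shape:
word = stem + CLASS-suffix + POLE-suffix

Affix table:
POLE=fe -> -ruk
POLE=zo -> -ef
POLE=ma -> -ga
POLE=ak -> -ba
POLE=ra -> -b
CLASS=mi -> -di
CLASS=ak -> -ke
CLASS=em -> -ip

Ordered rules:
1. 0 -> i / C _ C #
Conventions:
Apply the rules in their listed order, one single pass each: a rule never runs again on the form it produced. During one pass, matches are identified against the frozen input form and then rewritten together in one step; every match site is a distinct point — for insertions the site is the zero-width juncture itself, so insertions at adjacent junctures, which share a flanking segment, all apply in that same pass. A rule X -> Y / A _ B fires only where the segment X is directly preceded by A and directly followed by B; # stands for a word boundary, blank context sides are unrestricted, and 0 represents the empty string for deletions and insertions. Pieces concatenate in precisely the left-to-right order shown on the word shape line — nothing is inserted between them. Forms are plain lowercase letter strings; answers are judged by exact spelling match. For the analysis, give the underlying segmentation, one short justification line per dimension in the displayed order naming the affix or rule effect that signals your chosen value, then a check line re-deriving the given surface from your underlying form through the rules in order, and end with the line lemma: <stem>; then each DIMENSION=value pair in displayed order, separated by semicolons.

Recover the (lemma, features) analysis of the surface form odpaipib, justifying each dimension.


underlying: odpa-ip-b
POLE=ra - signalled by the affix -b
CLASS=em - signalled by the affix -ip
check: odpaipb -> odpaipib
lemma: odpa; POLE=ra; CLASS=em


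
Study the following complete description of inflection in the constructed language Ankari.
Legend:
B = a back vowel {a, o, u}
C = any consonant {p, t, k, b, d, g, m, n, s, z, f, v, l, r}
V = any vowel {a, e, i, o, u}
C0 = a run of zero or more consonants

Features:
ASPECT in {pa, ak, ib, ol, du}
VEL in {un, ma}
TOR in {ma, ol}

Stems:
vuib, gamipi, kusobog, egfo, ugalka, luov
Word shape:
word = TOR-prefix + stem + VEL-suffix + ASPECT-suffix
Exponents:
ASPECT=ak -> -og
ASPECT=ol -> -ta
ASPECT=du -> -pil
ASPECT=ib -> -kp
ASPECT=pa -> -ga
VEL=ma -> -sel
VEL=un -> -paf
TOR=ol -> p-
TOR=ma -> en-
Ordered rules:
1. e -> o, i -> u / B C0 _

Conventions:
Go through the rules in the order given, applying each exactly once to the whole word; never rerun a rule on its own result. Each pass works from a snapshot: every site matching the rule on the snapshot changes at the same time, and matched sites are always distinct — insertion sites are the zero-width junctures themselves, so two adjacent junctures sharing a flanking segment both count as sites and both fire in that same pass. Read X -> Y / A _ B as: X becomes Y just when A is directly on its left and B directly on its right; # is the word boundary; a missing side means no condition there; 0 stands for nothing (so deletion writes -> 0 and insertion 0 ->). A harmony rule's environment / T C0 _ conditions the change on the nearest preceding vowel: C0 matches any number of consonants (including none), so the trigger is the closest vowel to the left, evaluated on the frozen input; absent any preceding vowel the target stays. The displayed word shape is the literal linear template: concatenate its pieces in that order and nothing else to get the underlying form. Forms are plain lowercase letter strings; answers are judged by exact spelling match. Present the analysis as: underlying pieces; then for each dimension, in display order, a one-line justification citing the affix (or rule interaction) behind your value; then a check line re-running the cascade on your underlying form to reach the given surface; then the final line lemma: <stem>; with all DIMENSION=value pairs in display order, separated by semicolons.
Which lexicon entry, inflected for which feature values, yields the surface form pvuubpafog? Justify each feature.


underlying: p-vuib-paf-og
ASPECT=ak - signalled by the affix -og
VEL=un - signalled by the affix -paf
TOR=ol - signalled by the affix p-
check: pvuibpafog -> pvuubpafog
lemma: vuib; ASPECT=ak; VEL=un; TOR=ol


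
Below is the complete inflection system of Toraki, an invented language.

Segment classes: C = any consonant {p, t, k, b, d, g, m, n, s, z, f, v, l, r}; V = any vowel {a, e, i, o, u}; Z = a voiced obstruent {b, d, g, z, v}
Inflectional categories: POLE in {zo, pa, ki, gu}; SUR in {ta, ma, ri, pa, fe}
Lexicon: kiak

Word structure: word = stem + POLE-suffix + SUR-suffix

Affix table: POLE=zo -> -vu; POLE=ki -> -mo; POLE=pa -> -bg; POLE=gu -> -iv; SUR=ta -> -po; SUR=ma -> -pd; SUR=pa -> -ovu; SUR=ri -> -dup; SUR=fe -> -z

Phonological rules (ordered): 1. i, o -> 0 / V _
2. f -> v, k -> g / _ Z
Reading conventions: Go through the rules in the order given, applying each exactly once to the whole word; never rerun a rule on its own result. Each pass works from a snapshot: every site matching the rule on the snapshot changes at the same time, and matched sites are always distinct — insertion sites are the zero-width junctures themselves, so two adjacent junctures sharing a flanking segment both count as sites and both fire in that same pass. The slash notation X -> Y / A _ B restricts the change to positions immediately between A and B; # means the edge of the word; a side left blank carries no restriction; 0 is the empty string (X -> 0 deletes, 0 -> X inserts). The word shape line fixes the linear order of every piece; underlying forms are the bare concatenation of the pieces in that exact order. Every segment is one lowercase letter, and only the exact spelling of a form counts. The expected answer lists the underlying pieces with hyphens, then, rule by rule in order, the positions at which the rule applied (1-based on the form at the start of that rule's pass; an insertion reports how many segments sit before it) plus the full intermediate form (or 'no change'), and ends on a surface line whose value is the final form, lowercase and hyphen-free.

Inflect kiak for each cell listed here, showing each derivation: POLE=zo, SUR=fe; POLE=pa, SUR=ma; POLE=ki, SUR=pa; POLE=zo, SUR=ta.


cell POLE=zo, SUR=fe:
underlying: kiak-vu-z
1. i, o -> 0 / V _: no change
2. f -> v, k -> g / _ Z: fires at position(s) 4: kiagvuz
surface: kiagvuz

cell POLE=pa, SUR=ma:
underlying: kiak-bg-pd
1. i, o -> 0 / V _: no change
2. f -> v, k -> g / _ Z: fires at position(s) 4: kiagbgpd
surface: kiagbgpd

cell POLE=ki, SUR=pa:
underlying: kiak-mo-ovu
1. i, o -> 0 / V _: fires at position(s) 7: kiakmovu
2. f -> v, k -> g / _ Z: no change
surface: kiakmovu

cell POLE=zo, SUR=ta:
underlying: kiak-vu-po
1. i, o -> 0 / V _: no change
2. f -> v, k -> g / _ Z: fires at position(s) 4: kiagvupo
surface: kiagvupo


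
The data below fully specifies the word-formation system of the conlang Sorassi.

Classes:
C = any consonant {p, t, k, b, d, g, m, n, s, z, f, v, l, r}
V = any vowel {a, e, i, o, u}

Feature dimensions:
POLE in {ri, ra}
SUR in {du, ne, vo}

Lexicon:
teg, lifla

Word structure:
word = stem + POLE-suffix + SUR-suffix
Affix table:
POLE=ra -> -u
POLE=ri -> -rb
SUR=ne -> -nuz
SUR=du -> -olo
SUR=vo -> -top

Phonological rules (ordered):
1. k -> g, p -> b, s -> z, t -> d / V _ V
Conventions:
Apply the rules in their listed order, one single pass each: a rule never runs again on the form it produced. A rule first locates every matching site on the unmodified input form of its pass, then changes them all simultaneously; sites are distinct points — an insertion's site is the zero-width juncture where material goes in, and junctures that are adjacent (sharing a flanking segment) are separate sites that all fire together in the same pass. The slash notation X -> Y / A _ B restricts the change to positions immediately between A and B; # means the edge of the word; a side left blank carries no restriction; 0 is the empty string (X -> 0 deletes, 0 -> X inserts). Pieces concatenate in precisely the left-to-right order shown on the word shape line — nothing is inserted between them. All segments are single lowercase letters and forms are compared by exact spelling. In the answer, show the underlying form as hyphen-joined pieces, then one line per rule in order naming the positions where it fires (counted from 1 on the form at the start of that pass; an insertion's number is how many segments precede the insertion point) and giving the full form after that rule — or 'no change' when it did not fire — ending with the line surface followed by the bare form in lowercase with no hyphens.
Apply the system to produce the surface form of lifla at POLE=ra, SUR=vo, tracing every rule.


underlying: lifla-u-top
1. k -> g, p -> b, s -> z, t -> d / V _ V: fires at position(s) 7: liflaudop
surface: liflaudop


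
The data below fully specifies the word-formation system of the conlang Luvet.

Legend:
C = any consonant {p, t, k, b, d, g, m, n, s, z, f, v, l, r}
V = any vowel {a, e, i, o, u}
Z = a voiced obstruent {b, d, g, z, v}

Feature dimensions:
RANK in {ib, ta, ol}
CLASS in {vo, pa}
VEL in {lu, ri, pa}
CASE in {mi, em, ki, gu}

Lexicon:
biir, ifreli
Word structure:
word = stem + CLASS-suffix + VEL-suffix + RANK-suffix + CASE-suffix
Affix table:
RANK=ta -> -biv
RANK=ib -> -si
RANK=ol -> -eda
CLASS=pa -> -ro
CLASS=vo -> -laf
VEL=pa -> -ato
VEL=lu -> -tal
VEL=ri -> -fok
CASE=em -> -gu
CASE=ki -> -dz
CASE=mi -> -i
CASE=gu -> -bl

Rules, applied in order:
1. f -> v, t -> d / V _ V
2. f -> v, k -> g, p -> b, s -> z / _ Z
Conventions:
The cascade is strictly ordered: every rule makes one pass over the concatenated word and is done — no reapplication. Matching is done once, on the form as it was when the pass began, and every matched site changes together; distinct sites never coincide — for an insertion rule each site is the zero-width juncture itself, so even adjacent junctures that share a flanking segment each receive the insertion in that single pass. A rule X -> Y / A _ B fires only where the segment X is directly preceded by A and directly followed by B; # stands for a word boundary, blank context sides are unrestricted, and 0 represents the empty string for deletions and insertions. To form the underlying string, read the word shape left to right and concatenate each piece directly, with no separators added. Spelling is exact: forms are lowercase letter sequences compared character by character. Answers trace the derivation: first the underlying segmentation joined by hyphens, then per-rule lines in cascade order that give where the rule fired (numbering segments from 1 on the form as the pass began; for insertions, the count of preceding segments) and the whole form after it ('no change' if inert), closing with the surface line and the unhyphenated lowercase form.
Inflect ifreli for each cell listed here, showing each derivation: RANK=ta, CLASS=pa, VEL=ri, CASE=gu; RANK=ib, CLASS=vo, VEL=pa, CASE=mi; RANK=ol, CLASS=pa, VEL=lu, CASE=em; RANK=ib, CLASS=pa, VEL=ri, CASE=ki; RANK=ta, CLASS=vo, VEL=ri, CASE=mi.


cell RANK=ta, CLASS=pa, VEL=ri, CASE=gu:
underlying: ifreli-ro-fok-biv-bl
1. f -> v, t -> d / V _ V: fires at position(s) 9: ifrelirovokbivbl
2. f -> v, k -> g, p -> b, s -> z / _ Z: fires at position(s) 11: ifrelirovogbivbl
surface: ifrelirovogbivbl

cell RANK=ib, CLASS=vo, VEL=pa, CASE=mi:
underlying: ifreli-laf-ato-si-i
1. f -> v, t -> d / V _ V: fires at position(s) 9, 11: ifrelilavadosii
2. f -> v, k -> g, p -> b, s -> z / _ Z: no change
surface: ifrelilavadosii

cell RANK=ol, CLASS=pa, VEL=lu, CASE=em:
underlying: ifreli-ro-tal-eda-gu
1. f -> v, t -> d / V _ V: fires at position(s) 9: ifrelirodaledagu
2. f -> v, k -> g, p -> b, s -> z / _ Z: no change
surface: ifrelirodaledagu

cell RANK=ib, CLASS=pa, VEL=ri, CASE=ki:
underlying: ifreli-ro-fok-si-dz
1. f -> v, t -> d / V _ V: fires at position(s) 9: ifrelirovoksidz
2. f -> v, k -> g, p -> b, s -> z / _ Z: no change
surface: ifrelirovoksidz

cell RANK=ta, CLASS=vo, VEL=ri, CASE=mi:
underlying: ifreli-laf-fok-biv-i
1. f -> v, t -> d / V _ V: no change
2. f -> v, k -> g, p -> b, s -> z / _ Z: fires at position(s) 12: ifrelilaffogbivi
surface: ifrelilaffogbivi


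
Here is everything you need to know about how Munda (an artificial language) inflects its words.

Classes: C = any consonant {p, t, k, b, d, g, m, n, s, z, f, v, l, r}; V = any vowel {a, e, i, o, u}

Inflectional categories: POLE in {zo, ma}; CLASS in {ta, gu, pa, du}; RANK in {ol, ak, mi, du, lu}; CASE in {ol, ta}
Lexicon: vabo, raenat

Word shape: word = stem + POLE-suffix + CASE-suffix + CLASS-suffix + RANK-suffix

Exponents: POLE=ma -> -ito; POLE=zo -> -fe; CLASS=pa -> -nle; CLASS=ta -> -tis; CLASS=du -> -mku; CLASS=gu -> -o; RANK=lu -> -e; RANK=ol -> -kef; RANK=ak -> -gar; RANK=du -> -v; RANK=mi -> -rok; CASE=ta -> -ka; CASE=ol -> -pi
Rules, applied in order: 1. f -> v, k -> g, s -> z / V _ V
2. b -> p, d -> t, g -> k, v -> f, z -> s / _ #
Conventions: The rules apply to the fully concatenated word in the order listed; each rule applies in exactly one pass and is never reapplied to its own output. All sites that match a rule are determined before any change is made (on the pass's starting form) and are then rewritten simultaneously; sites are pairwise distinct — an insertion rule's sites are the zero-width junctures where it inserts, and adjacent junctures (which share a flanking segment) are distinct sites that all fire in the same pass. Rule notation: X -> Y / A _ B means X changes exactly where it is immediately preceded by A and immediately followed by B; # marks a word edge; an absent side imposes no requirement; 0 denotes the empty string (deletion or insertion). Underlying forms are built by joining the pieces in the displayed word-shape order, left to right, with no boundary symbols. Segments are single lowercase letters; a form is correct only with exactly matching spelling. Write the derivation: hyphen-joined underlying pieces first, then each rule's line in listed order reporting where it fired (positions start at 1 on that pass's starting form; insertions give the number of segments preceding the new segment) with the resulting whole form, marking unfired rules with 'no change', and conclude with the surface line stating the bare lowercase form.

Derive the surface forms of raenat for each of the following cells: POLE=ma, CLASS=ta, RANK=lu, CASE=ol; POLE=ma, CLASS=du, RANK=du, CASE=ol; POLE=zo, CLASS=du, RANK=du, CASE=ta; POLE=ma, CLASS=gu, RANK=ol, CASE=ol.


cell POLE=ma, CLASS=ta, RANK=lu, CASE=ol:
underlying: raenat-ito-pi-tis-e
1. f -> v, k -> g, s -> z / V _ V: fires at position(s) 14: raenatitopitize
2. b -> p, d -> t, g -> k, v -> f, z -> s / _ #: no change
surface: raenatitopitize

cell POLE=ma, CLASS=du, RANK=du, CASE=ol:
underlying: raenat-ito-pi-mku-v
1. f -> v, k -> g, s -> z / V _ V: no change
2. b -> p, d -> t, g -> k, v -> f, z -> s / _ #: fires at position(s) 15: raenatitopimkuf
surface: raenatitopimkuf

cell POLE=zo, CLASS=du, RANK=du, CASE=ta:
underlying: raenat-fe-ka-mku-v
1. f -> v, k -> g, s -> z / V _ V: fires at position(s) 9: raenatfegamkuv
2. b -> p, d -> t, g -> k, v -> f, z -> s / _ #: fires at position(s) 14: raenatfegamkuf
surface: raenatfegamkuf

cell POLE=ma, CLASS=gu, RANK=ol, CASE=ol:
underlying: raenat-ito-pi-o-kef
1. f -> v, k -> g, s -> z / V _ V: fires at position(s) 13: raenatitopiogef
2. b -> p, d -> t, g -> k, v -> f, z -> s / _ #: no change
surface: raenatitopiogef


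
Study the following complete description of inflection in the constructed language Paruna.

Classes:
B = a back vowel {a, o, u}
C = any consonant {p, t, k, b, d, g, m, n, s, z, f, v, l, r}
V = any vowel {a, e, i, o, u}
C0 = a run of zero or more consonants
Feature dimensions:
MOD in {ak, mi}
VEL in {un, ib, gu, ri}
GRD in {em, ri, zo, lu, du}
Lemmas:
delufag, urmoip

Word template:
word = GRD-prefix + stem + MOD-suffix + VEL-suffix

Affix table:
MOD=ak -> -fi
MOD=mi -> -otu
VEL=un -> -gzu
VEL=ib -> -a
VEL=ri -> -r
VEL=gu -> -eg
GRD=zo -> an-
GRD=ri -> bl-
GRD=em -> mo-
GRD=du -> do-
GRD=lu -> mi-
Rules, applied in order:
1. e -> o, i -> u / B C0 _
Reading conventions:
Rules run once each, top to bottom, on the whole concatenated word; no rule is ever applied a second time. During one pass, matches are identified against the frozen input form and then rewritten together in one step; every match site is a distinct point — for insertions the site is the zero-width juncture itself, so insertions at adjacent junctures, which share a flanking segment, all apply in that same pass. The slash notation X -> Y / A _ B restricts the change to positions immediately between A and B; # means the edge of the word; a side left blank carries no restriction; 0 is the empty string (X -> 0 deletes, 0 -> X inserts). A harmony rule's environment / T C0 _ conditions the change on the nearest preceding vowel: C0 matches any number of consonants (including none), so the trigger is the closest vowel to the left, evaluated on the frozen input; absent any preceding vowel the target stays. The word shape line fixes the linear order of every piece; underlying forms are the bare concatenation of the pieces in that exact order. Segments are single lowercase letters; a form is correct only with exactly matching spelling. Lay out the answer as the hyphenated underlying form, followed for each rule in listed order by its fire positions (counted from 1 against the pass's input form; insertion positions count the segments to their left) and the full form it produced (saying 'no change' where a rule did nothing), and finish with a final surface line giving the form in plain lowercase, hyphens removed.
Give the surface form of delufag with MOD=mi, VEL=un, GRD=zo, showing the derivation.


underlying: an-delufag-otu-gzu
1. e -> o, i -> u / B C0 _: fires at position(s) 4: andolufagotugzu
surface: andolufagotugzu


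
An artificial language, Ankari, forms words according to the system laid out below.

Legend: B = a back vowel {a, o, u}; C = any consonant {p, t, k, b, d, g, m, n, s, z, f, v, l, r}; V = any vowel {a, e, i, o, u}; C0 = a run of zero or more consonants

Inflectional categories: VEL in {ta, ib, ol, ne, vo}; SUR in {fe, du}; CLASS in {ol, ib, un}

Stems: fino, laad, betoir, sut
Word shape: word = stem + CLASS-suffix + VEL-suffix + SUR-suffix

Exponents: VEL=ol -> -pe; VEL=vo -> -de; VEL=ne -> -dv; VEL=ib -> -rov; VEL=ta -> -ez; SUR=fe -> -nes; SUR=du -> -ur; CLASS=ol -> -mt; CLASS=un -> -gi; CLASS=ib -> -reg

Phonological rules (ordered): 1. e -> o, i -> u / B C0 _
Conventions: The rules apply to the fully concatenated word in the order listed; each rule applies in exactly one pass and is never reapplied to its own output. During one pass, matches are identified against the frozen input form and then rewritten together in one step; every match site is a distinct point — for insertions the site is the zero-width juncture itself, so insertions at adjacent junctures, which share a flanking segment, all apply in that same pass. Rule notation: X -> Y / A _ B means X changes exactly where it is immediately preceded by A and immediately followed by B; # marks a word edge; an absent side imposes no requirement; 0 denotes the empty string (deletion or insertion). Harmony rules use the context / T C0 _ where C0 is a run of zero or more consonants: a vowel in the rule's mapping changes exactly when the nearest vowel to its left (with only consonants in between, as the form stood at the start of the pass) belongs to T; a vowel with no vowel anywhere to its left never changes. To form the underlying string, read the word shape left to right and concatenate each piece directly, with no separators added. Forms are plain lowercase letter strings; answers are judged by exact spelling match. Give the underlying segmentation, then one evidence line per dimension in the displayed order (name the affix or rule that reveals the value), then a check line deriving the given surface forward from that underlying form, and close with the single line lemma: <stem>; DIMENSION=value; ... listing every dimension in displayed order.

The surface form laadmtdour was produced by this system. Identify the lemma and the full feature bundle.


underlying: laad-mt-de-ur
VEL=vo - signalled by the affix -de
SUR=du - signalled by the affix -ur
CLASS=ol - signalled by the affix -mt
check: laadmtdeur -> laadmtdour
lemma: laad; VEL=vo; SUR=du; CLASS=ol


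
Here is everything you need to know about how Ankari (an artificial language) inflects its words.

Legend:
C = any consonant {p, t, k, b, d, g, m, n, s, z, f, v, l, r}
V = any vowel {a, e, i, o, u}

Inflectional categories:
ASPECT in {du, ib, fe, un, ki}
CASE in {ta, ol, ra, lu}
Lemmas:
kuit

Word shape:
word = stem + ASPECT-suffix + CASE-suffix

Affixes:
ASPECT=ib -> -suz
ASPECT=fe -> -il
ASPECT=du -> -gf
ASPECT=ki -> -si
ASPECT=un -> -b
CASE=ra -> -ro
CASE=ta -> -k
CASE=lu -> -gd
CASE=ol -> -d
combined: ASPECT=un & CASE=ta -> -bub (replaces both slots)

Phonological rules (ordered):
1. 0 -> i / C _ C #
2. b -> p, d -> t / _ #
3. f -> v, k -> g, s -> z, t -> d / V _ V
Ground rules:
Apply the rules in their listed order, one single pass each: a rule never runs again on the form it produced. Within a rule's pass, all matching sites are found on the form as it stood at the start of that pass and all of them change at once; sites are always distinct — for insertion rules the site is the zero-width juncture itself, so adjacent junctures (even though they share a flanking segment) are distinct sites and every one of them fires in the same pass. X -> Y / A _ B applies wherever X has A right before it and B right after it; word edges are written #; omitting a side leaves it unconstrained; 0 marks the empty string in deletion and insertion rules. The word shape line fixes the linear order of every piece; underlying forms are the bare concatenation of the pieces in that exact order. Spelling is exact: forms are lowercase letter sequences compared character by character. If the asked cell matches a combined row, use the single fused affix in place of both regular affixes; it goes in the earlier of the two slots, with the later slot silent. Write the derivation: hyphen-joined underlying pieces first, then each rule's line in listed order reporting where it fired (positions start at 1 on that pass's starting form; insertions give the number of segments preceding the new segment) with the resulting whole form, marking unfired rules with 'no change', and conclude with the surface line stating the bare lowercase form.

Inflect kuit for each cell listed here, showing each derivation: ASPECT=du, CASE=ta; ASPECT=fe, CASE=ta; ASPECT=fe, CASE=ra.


cell ASPECT=du, CASE=ta:
underlying: kuit-gf-k
1. 0 -> i / C _ C #: inserts after position(s) 6: kuitgfik
2. b -> p, d -> t / _ #: no change
3. f -> v, k -> g, s -> z, t -> d / V _ V: no change
surface: kuitgfik

cell ASPECT=fe, CASE=ta:
underlying: kuit-il-k
1. 0 -> i / C _ C #: inserts after position(s) 6: kuitilik
2. b -> p, d -> t / _ #: no change
3. f -> v, k -> g, s -> z, t -> d / V _ V: fires at position(s) 4: kuidilik
surface: kuidilik

cell ASPECT=fe, CASE=ra:
underlying: kuit-il-ro
1. 0 -> i / C _ C #: no change
2. b -> p, d -> t / _ #: no change
3. f -> v, k -> g, s -> z, t -> d / V _ V: fires at position(s) 4: kuidilro
surface: kuidilro


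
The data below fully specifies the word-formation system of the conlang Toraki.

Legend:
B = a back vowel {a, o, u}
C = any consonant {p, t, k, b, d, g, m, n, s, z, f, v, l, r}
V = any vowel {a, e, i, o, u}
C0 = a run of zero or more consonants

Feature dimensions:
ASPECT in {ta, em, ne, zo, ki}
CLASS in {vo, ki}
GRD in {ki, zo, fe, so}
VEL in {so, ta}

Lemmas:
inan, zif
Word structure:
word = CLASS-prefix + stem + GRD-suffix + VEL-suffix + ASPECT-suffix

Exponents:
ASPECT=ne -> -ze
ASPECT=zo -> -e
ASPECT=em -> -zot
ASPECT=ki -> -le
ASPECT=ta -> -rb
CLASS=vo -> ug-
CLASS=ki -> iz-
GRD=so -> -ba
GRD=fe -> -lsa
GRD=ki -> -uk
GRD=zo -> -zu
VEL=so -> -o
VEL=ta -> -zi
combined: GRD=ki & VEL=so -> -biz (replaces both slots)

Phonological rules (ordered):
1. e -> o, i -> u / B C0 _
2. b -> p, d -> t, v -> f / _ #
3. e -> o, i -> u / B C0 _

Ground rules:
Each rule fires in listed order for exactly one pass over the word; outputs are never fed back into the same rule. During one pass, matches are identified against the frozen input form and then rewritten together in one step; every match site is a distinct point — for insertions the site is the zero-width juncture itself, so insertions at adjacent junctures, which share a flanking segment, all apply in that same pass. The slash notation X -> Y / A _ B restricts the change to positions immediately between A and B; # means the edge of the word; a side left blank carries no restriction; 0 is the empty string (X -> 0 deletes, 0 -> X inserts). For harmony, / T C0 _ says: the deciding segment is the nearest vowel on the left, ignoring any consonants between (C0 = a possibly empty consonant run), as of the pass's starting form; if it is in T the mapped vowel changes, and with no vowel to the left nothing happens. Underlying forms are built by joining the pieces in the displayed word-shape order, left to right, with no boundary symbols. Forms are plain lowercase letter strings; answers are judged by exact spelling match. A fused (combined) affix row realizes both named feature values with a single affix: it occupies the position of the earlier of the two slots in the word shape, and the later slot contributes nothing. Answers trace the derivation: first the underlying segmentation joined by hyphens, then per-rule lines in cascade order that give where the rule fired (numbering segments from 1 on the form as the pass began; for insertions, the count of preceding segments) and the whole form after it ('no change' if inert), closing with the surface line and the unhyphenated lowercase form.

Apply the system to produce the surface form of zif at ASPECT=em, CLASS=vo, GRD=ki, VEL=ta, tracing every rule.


underlying: ug-zif-uk-zi-zot
1. e -> o, i -> u / B C0 _: fires at position(s) 4, 9: ugzufukzuzot
2. b -> p, d -> t, v -> f / _ #: no change
3. e -> o, i -> u / B C0 _: no change
surface: ugzufukzuzot


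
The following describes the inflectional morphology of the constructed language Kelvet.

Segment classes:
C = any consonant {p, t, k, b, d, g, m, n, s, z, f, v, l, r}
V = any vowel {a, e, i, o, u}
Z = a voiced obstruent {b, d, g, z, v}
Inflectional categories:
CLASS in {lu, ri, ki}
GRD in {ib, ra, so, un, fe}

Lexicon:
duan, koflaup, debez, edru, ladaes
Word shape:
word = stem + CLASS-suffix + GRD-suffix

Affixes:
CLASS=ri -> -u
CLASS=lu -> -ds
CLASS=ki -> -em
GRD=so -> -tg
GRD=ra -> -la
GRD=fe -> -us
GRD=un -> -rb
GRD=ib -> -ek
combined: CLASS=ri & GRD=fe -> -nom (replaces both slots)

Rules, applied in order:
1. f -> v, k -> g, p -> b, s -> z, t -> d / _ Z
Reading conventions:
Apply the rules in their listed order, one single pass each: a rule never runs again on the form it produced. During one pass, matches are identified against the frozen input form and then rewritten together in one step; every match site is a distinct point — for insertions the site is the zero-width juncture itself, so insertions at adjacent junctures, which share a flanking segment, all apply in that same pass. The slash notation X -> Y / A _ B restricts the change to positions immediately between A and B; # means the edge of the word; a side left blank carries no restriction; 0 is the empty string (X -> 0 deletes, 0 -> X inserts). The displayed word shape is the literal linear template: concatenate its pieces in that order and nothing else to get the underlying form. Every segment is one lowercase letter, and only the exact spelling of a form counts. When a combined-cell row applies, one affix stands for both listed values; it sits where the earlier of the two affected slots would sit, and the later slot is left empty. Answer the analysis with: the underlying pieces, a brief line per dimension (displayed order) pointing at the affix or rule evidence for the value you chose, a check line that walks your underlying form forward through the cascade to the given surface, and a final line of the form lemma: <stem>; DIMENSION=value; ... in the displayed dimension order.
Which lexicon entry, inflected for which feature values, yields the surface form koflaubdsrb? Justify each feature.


underlying: koflaup-ds-rb
CLASS=lu - signalled by the affix -ds
GRD=un - signalled by the affix -rb
check: koflaupdsrb -> koflaubdsrb
lemma: koflaup; CLASS=lu; GRD=un


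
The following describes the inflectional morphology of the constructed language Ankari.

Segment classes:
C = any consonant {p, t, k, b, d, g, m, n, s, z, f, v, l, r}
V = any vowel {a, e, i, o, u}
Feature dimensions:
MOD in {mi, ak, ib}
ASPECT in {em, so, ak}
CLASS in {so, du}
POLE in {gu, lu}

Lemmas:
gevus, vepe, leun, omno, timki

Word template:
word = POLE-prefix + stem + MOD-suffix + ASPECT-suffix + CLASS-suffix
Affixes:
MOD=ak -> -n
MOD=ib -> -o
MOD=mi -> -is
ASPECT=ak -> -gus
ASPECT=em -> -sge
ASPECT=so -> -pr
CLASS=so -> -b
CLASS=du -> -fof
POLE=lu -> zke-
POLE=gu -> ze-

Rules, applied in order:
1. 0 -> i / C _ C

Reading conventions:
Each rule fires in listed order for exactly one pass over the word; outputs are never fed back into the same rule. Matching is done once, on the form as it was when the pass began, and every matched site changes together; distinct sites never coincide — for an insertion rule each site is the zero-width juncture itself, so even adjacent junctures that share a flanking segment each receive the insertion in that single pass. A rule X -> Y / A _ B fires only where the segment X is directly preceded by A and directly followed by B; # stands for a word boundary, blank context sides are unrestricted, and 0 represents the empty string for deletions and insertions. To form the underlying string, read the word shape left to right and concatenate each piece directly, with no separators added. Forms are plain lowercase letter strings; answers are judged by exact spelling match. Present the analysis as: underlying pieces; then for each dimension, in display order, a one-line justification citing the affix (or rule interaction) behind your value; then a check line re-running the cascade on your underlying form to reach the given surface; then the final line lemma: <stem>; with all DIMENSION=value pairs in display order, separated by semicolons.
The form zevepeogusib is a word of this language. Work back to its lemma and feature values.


underlying: ze-vepe-o-gus-b
MOD=ib - signalled by the affix -o
ASPECT=ak - signalled by the affix -gus
CLASS=so - signalled by the affix -b
POLE=gu - signalled by the affix ze-
check: zevepeogusb -> zevepeogusib
lemma: vepe; MOD=ib; ASPECT=ak; CLASS=so; POLE=gu


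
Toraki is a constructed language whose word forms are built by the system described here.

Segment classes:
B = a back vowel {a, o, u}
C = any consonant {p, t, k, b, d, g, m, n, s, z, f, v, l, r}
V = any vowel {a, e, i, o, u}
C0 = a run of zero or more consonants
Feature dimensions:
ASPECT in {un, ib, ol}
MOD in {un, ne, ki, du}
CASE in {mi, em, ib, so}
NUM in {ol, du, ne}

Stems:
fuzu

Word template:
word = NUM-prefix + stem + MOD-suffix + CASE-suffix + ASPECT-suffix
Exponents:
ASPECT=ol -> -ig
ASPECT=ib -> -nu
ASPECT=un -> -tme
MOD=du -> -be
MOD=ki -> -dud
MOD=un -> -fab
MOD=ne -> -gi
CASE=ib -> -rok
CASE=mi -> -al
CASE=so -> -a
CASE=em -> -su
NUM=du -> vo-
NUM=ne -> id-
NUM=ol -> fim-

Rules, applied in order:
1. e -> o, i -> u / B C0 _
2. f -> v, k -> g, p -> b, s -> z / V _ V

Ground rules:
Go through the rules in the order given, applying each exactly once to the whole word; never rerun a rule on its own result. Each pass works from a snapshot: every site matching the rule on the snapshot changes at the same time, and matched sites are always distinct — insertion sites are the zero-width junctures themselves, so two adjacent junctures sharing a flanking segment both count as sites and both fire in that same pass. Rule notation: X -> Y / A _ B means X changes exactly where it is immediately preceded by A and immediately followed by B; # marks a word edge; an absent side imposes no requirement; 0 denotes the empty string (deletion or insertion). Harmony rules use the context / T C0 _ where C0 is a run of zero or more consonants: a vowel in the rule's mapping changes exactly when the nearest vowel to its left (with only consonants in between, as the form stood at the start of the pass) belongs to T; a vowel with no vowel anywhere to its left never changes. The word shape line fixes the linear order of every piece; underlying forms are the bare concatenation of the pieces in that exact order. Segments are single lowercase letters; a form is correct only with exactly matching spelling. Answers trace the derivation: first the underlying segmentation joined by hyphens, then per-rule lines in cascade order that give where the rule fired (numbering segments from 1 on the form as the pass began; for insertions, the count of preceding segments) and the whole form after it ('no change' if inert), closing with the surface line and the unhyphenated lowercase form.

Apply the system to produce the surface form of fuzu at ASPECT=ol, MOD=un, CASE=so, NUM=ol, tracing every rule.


underlying: fim-fuzu-fab-a-ig
1. e -> o, i -> u / B C0 _: fires at position(s) 12: fimfuzufabaug
2. f -> v, k -> g, p -> b, s -> z / V _ V: fires at position(s) 8: fimfuzuvabaug
surface: fimfuzuvabaug


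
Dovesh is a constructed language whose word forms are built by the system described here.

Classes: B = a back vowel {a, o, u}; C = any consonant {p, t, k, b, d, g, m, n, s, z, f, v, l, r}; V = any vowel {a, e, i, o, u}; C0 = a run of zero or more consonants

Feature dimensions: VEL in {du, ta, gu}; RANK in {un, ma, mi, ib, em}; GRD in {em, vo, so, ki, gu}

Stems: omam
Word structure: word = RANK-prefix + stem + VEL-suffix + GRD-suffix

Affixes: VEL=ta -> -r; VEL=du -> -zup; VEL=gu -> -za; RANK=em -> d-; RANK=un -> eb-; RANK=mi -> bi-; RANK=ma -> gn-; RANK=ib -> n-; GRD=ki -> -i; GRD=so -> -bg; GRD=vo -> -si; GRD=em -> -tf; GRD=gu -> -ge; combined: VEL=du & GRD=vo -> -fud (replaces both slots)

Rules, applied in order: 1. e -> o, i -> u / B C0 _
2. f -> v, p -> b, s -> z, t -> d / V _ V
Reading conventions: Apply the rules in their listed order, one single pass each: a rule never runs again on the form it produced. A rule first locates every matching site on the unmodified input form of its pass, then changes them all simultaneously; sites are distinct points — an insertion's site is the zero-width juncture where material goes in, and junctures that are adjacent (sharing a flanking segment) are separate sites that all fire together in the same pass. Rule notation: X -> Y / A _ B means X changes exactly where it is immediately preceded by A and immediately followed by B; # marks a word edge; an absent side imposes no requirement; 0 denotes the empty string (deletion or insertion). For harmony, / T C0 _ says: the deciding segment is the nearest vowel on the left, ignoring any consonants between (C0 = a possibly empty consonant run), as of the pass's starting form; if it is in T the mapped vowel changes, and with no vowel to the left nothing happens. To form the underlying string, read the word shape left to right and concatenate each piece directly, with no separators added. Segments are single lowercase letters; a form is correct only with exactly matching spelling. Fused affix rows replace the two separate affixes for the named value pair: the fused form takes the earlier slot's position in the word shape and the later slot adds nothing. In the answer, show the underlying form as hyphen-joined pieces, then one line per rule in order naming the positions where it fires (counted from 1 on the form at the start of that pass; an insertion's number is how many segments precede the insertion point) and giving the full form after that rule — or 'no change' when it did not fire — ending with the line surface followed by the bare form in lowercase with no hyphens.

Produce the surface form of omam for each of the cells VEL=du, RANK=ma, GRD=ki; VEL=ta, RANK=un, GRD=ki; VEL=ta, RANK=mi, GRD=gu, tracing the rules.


cell VEL=du, RANK=ma, GRD=ki:
underlying: gn-omam-zup-i
1. e -> o, i -> u / B C0 _: fires at position(s) 10: gnomamzupu
2. f -> v, p -> b, s -> z, t -> d / V _ V: fires at position(s) 9: gnomamzubu
surface: gnomamzubu

cell VEL=ta, RANK=un, GRD=ki:
underlying: eb-omam-r-i
1. e -> o, i -> u / B C0 _: fires at position(s) 8: ebomamru
2. f -> v, p -> b, s -> z, t -> d / V _ V: no change
surface: ebomamru

cell VEL=ta, RANK=mi, GRD=gu:
underlying: bi-omam-r-ge
1. e -> o, i -> u / B C0 _: fires at position(s) 9: biomamrgo
2. f -> v, p -> b, s -> z, t -> d / V _ V: no change
surface: biomamrgo
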